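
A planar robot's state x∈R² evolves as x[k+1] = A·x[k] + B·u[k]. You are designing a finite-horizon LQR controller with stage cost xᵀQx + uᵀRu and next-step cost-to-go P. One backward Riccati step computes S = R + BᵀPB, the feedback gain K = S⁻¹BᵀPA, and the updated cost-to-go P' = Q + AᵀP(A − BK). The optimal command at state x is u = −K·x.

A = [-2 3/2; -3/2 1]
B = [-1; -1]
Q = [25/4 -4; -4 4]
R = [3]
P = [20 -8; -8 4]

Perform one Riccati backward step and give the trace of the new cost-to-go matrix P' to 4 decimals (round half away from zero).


28.9773

BᵀP = [-12.0000 4.0000]
S = R + BᵀPB = [3] + [8.0000] = [11.0000]
BᵀPA = [18.0000 -14.0000]
K = S⁻¹·BᵀPA = [1.6364 -1.2727]
A−BK = [-0.3636 0.2273; 0.1364 -0.2727]
AᵀP(A−BK) = [11.5455 -9.0909; -9.0909 7.1818]
P' = Q + AᵀP(A−BK) = [17.7955 -13.0909; -13.0909 11.1818]
tr(P') = 28.9773


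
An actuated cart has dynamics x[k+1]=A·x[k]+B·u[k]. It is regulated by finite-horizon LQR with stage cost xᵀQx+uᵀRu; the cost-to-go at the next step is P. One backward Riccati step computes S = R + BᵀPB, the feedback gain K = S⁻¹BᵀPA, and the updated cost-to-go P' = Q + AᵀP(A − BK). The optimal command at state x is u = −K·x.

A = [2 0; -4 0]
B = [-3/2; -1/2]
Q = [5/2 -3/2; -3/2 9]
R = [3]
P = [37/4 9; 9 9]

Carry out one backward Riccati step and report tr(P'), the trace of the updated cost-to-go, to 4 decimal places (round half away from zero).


BᵀP = [-18.3750 -18.0000]
S = R + BᵀPB = [3] + [36.5625] = [39.5625]
BᵀPA = [35.2500 0.0000]
K = S⁻¹·BᵀPA = [0.8910 0.0000]
A−BK = [3.3365 0.0000; -3.5545 0.0000]
AᵀP(A−BK) = [5.5924 0.0000; 0.0000 0.0000]
P' = Q + AᵀP(A−BK) = [8.0924 -1.5000; -1.5000 9.0000]
tr(P') = 17.0924

17.0924


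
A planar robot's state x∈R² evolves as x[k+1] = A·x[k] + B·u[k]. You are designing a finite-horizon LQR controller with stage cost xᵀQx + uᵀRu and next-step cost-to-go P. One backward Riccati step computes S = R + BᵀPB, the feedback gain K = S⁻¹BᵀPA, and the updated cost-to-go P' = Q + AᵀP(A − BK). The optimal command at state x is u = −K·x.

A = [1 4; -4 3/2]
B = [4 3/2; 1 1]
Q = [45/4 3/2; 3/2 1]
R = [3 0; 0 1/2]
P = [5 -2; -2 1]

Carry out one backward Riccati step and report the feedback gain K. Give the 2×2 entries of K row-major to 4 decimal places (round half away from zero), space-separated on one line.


0.6864 0.5953 -0.0339 1.0508

BᵀP = [18.0000 -7.0000; 5.5000 -2.0000]
S = R + BᵀPB = [3 0; 0 1/2] + [65.0000 20.0000; 20.0000 6.2500] = [68.0000 20.0000; 20.0000 6.7500]
BᵀPA = [46.0000 61.5000; 13.5000 19.0000]
K = S⁻¹·BᵀPA = [0.6864 0.5953; -0.0339 1.0508]
A−BK = [-1.6949 0.0424; -4.6525 -0.1462]
AᵀP(A−BK) = [5.8814 1.4280; 1.4280 1.6706]
P' = Q + AᵀP(A−BK) = [17.1314 2.9280; 2.9280 2.6706]
tr(P') = 19.8019


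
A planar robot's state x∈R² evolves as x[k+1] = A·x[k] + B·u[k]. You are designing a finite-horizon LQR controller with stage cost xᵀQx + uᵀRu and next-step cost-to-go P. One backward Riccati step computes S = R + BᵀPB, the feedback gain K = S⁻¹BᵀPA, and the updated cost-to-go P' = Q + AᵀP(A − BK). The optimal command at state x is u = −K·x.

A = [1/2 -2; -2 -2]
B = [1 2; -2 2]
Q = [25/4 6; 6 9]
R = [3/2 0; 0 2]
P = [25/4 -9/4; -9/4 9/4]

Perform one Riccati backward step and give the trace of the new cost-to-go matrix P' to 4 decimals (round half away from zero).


17.9952

BᵀP = [10.7500 -6.7500; 8.0000 0.0000]
S = R + BᵀPB = [3/2 0; 0 2] + [24.2500 8.0000; 8.0000 16.0000] = [25.7500 8.0000; 8.0000 18.0000]
BᵀPA = [18.8750 -8.0000; 4.0000 -16.0000]
K = S⁻¹·BᵀPA = [0.7703 -0.0401; -0.1202 -0.8711]
A−BK = [-0.0300 -0.2178; -0.2190 -0.3379]
AᵀP(A−BK) = [1.0030 0.2403; 0.2403 1.7422]
P' = Q + AᵀP(A−BK) = [7.2530 6.2403; 6.2403 10.7422]
tr(P') = 17.9952


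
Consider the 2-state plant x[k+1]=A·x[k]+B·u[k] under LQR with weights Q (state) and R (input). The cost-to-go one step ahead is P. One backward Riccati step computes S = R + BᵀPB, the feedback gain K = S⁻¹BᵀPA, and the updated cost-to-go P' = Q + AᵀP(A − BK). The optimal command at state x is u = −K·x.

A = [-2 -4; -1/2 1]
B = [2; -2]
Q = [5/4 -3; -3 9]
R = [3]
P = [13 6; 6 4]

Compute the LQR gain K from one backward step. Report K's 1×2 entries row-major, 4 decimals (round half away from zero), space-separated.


-1.3043 -2.2609

BᵀP = [14.0000 4.0000]
S = R + BᵀPB = [3] + [20.0000] = [23.0000]
BᵀPA = [-30.0000 -52.0000]
K = S⁻¹·BᵀPA = [-1.3043 -2.2609]
A−BK = [0.6087 0.5217; -3.1087 -3.5217]
AᵀP(A−BK) = [25.8696 34.1739; 34.1739 46.4348]
P' = Q + AᵀP(A−BK) = [27.1196 31.1739; 31.1739 55.4348]
tr(P') = 82.5543


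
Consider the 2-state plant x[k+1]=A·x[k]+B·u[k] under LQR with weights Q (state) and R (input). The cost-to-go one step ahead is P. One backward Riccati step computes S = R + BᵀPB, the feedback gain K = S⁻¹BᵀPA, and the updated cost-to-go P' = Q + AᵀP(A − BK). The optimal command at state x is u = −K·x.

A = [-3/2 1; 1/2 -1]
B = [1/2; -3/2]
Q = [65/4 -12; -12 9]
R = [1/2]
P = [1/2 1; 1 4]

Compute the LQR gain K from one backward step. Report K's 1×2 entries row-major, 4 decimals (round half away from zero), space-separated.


-0.1077 0.5231

BᵀP = [-1.2500 -5.5000]
S = R + BᵀPB = [1/2] + [7.6250] = [8.1250]
BᵀPA = [-0.8750 4.2500]
K = S⁻¹·BᵀPA = [-0.1077 0.5231]
A−BK = [-1.4462 0.7385; 0.3385 -0.2154]
AᵀP(A−BK) = [0.5308 -0.2923; -0.2923 0.2769]
P' = Q + AᵀP(A−BK) = [16.7808 -12.2923; -12.2923 9.2769]
tr(P') = 26.0577


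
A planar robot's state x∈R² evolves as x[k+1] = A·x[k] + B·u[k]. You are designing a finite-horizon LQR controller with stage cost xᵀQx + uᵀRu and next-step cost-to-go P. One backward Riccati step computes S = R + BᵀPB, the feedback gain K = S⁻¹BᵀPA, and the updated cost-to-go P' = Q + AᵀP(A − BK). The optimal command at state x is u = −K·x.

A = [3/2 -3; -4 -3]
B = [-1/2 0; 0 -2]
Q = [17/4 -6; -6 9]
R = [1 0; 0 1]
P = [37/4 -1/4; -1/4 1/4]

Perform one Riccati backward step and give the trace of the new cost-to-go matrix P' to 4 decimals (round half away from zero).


BᵀP = [-4.6250 0.1250; 0.5000 -0.5000]
S = R + BᵀPB = [1 0; 0 1] + [2.3125 -0.2500; -0.2500 1.0000] = [3.3125 -0.2500; -0.2500 2.0000]
BᵀPA = [-7.4375 13.5000; 2.7500 0.0000]
K = S⁻¹·BᵀPA = [-2.1619 4.1143; 1.1048 0.5143]
A−BK = [0.4190 -0.9429; -1.7905 -1.9714]
AᵀP(A−BK) = [8.6952 -11.3143; -11.3143 25.4571]
P' = Q + AᵀP(A−BK) = [12.9452 -17.3143; -17.3143 34.4571]
tr(P') = 47.4024

47.4024


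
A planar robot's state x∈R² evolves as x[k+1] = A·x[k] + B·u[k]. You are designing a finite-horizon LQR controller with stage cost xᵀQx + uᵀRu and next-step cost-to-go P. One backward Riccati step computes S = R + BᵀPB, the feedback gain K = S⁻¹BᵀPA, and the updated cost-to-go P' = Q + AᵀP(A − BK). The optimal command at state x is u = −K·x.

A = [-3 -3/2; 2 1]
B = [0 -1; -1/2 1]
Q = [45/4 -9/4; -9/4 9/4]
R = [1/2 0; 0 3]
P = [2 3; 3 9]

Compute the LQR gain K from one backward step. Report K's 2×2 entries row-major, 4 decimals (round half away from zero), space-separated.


BᵀP = [-1.5000 -4.5000; 1.0000 6.0000]
S = R + BᵀPB = [1/2 0; 0 3] + [2.2500 -3.0000; -3.0000 5.0000] = [2.7500 -3.0000; -3.0000 8.0000]
BᵀPA = [-4.5000 -2.2500; 9.0000 4.5000]
K = S⁻¹·BᵀPA = [-0.6923 -0.3462; 0.8654 0.4327]
A−BK = [-2.1346 -1.0673; 0.7885 0.3942]
AᵀP(A−BK) = [7.0962 3.5481; 3.5481 1.7740]
P' = Q + AᵀP(A−BK) = [18.3462 1.2981; 1.2981 4.0240]
tr(P') = 22.3702

-0.6923 -0.3462 0.8654 0.4327


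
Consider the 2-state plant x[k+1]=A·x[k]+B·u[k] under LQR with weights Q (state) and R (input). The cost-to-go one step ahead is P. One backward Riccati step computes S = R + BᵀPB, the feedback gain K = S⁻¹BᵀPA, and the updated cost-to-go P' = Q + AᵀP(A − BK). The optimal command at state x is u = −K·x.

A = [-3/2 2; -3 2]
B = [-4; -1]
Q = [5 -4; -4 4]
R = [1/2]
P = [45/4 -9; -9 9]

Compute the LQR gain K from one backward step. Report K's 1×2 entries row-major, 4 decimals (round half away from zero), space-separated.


BᵀP = [-36.0000 27.0000]
S = R + BᵀPB = [1/2] + [117.0000] = [117.5000]
BᵀPA = [-27.0000 -18.0000]
K = S⁻¹·BᵀPA = [-0.2298 -0.1532]
A−BK = [-2.4191 1.3872; -3.2298 1.8468]
AᵀP(A−BK) = [19.1082 -10.8862; -10.8862 6.2426]
P' = Q + AᵀP(A−BK) = [24.1082 -14.8862; -14.8862 10.2426]
tr(P') = 34.3508

-0.2298 -0.1532


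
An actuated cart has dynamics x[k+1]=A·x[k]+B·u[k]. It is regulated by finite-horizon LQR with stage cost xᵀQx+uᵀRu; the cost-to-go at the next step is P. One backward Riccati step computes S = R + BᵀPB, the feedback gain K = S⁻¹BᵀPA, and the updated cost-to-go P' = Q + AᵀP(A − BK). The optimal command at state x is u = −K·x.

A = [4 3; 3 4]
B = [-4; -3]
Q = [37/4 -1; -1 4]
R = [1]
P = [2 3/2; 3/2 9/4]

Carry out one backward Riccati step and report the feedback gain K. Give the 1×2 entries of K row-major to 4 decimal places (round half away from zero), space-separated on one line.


-0.9888 -0.9916

BᵀP = [-12.5000 -12.7500]
S = R + BᵀPB = [1] + [88.2500] = [89.2500]
BᵀPA = [-88.2500 -88.5000]
K = S⁻¹·BᵀPA = [-0.9888 -0.9916]
A−BK = [0.0448 -0.9664; 0.0336 1.0252]
AᵀP(A−BK) = [0.9888 0.9916; 0.9916 2.2437]
P' = Q + AᵀP(A−BK) = [10.2388 -0.0084; -0.0084 6.2437]
tr(P') = 16.4825


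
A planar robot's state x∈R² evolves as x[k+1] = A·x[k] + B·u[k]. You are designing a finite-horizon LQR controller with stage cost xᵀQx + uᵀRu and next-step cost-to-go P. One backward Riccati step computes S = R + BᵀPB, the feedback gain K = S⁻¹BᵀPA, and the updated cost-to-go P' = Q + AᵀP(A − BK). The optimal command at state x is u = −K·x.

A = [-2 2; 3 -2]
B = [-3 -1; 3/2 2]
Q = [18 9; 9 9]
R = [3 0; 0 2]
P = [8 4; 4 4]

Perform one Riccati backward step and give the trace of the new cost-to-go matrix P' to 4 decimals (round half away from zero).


31.2703

BᵀP = [-18.0000 -6.0000; 0.0000 4.0000]
S = R + BᵀPB = [3 0; 0 2] + [45.0000 6.0000; 6.0000 8.0000] = [48.0000 6.0000; 6.0000 10.0000]
BᵀPA = [18.0000 -24.0000; 12.0000 -8.0000]
K = S⁻¹·BᵀPA = [0.2432 -0.4324; 1.0541 -0.5405]
A−BK = [-0.2162 0.1622; 0.5270 -0.2703]
AᵀP(A−BK) = [2.9730 -1.7297; -1.7297 1.2973]
P' = Q + AᵀP(A−BK) = [20.9730 7.2703; 7.2703 10.2973]
tr(P') = 31.2703


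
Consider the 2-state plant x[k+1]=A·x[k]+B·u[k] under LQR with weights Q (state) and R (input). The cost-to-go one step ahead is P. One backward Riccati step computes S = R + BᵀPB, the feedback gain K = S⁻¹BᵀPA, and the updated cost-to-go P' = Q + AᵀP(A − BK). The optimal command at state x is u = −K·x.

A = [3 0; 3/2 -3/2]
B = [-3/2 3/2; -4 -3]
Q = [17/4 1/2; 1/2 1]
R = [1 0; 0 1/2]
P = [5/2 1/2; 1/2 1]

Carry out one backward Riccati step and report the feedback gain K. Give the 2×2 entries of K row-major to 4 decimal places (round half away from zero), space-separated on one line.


BᵀP = [-5.7500 -4.7500; 2.2500 -2.2500]
S = R + BᵀPB = [1 0; 0 1/2] + [27.6250 5.6250; 5.6250 10.1250] = [28.6250 5.6250; 5.6250 10.6250]
BᵀPA = [-24.3750 7.1250; 3.3750 3.3750]
K = S⁻¹·BᵀPA = [-1.0201 0.2081; 0.8577 0.2075]
A−BK = [0.1834 0.0010; -0.0072 -0.0451]
AᵀP(A−BK) = [1.4911 -0.1267; -0.1267 0.0668]
P' = Q + AᵀP(A−BK) = [5.7411 0.3733; 0.3733 1.0668]
tr(P') = 6.8080

-1.0201 0.2081 0.8577 0.2075


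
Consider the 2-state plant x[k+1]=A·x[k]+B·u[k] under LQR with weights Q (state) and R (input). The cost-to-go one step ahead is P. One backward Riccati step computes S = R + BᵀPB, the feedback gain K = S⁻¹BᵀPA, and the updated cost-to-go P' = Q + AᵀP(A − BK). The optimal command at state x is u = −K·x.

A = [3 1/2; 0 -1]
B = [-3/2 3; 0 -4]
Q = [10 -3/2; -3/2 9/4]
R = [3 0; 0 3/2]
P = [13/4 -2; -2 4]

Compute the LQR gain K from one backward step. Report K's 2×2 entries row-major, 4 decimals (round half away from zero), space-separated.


-0.8778 0.0601 0.2093 0.2275

BᵀP = [-4.8750 3.0000; 17.7500 -22.0000]
S = R + BᵀPB = [3 0; 0 3/2] + [7.3125 -26.6250; -26.6250 141.2500] = [10.3125 -26.6250; -26.6250 142.7500]
BᵀPA = [-14.6250 -5.4375; 53.2500 30.8750]
K = S⁻¹·BᵀPA = [-0.8778 0.0601; 0.2093 0.2275]
A−BK = [1.0554 -0.0924; 0.8372 -0.0900]
AᵀP(A−BK) = [5.2667 -0.3604; -0.3604 0.1153]
P' = Q + AᵀP(A−BK) = [15.2667 -1.8604; -1.8604 2.3653]
tr(P') = 17.6320


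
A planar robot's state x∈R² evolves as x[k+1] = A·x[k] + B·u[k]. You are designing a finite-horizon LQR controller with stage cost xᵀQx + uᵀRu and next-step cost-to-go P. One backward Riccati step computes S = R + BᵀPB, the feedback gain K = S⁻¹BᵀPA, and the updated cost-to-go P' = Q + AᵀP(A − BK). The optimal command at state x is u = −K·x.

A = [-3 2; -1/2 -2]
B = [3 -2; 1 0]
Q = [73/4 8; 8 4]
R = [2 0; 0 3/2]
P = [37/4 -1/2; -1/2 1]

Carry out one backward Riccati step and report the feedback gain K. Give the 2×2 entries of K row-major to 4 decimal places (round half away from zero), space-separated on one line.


-0.5971 0.0479 0.5833 -0.9452

BᵀP = [27.2500 -0.5000; -18.5000 1.0000]
S = R + BᵀPB = [2 0; 0 3/2] + [81.2500 -54.5000; -54.5000 37.0000] = [83.2500 -54.5000; -54.5000 38.5000]
BᵀPA = [-81.5000 55.5000; 55.0000 -39.0000]
K = S⁻¹·BᵀPA = [-0.5971 0.0479; 0.5833 -0.9452]
A−BK = [-0.0420 -0.0341; 0.0971 -2.0479]
AᵀP(A−BK) = [1.2533 -1.1112; -1.1112 5.4795]
P' = Q + AᵀP(A−BK) = [19.5033 6.8888; 6.8888 9.4795]
tr(P') = 28.9828


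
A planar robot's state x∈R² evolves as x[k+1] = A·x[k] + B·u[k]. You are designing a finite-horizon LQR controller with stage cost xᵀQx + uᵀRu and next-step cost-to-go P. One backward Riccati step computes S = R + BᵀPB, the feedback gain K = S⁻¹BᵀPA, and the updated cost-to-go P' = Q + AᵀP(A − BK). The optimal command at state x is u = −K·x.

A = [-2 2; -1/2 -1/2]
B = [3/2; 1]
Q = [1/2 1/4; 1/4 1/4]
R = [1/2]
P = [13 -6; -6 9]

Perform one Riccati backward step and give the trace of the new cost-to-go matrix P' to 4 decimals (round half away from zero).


38.9849

BᵀP = [13.5000 0.0000]
S = R + BᵀPB = [1/2] + [20.2500] = [20.7500]
BᵀPA = [-27.0000 27.0000]
K = S⁻¹·BᵀPA = [-1.3012 1.3012]
A−BK = [-0.0482 0.0482; 0.8012 -1.8012]
AᵀP(A−BK) = [7.1175 -14.6175; -14.6175 31.1175]
P' = Q + AᵀP(A−BK) = [7.6175 -14.3675; -14.3675 31.3675]
tr(P') = 38.9849


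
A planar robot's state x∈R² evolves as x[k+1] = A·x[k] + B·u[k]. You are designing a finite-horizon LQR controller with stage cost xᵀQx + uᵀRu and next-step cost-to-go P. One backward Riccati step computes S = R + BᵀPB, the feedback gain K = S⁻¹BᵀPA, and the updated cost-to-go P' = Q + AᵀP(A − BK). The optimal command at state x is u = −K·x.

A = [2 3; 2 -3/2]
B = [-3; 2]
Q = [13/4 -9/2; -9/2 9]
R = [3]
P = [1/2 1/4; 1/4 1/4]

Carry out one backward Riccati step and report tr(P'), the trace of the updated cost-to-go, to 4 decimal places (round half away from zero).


17.6733

BᵀP = [-1.0000 -0.2500]
S = R + BᵀPB = [3] + [2.5000] = [5.5000]
BᵀPA = [-2.5000 -2.6250]
K = S⁻¹·BᵀPA = [-0.4545 -0.4773]
A−BK = [0.6364 1.5682; 2.9091 -0.5455]
AᵀP(A−BK) = [3.8636 1.8068; 1.8068 1.5597]
P' = Q + AᵀP(A−BK) = [7.1136 -2.6932; -2.6932 10.5597]
tr(P') = 17.6733


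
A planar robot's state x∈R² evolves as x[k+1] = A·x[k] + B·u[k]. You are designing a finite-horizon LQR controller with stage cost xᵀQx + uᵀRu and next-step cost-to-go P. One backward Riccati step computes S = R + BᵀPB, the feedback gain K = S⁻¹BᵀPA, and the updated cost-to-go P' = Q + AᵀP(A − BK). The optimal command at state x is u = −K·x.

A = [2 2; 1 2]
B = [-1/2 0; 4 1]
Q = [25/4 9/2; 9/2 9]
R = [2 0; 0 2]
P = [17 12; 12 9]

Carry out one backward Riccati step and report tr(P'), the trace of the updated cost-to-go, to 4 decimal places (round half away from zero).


BᵀP = [39.5000 30.0000; 12.0000 9.0000]
S = R + BᵀPB = [2 0; 0 2] + [100.2500 30.0000; 30.0000 9.0000] = [102.2500 30.0000; 30.0000 11.0000]
BᵀPA = [109.0000 139.0000; 33.0000 42.0000]
K = S⁻¹·BᵀPA = [0.9299 1.1969; 0.4638 0.5539]
A−BK = [2.4650 2.5984; -3.1835 -3.3415]
AᵀP(A−BK) = [8.3315 9.2592; 9.2592 10.3671]
P' = Q + AᵀP(A−BK) = [14.5815 13.7592; 13.7592 19.3671]
tr(P') = 33.9486

33.9486


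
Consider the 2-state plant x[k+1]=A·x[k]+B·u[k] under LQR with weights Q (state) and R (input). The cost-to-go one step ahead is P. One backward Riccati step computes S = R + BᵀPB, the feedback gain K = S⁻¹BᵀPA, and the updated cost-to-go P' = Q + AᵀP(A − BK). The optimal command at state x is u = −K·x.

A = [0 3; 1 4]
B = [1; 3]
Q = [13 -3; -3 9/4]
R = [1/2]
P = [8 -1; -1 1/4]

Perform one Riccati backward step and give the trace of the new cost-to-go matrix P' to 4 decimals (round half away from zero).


26.2237

BᵀP = [5.0000 -0.2500]
S = R + BᵀPB = [1/2] + [4.2500] = [4.7500]
BᵀPA = [-0.2500 14.0000]
K = S⁻¹·BᵀPA = [-0.0526 2.9474]
A−BK = [0.0526 0.0526; 1.1579 -4.8421]
AᵀP(A−BK) = [0.2368 -1.2632; -1.2632 10.7368]
P' = Q + AᵀP(A−BK) = [13.2368 -4.2632; -4.2632 12.9868]
tr(P') = 26.2237


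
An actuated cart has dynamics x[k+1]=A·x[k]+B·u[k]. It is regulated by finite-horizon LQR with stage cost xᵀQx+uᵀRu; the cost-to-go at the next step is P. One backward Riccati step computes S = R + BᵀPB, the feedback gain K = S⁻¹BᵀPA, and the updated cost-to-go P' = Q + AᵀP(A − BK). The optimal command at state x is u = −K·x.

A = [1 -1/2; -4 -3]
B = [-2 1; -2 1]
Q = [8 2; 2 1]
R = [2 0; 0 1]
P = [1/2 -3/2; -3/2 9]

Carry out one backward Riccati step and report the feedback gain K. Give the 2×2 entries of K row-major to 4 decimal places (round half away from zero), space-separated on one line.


1.5122 1.0732 -1.5122 -1.0732

BᵀP = [2.0000 -15.0000; -1.0000 7.5000]
S = R + BᵀPB = [2 0; 0 1] + [26.0000 -13.0000; -13.0000 6.5000] = [28.0000 -13.0000; -13.0000 7.5000]
BᵀPA = [62.0000 44.0000; -31.0000 -22.0000]
K = S⁻¹·BᵀPA = [1.5122 1.0732; -1.5122 -1.0732]
A−BK = [5.5366 2.7195; 0.5366 0.2195]
AᵀP(A−BK) = [15.8659 9.4451; 9.4451 5.7957]
P' = Q + AᵀP(A−BK) = [23.8659 11.4451; 11.4451 6.7957]
tr(P') = 30.6616


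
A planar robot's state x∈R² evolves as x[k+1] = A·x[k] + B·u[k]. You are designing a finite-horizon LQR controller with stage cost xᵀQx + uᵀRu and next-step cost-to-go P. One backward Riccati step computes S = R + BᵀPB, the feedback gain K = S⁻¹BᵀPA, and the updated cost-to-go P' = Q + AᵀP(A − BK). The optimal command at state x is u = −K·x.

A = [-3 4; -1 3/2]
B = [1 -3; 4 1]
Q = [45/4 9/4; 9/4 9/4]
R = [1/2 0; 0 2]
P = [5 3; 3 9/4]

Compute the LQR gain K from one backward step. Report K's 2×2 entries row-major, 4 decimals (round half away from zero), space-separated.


BᵀP = [17.0000 12.0000; -12.0000 -6.7500]
S = R + BᵀPB = [1/2 0; 0 2] + [65.0000 -39.0000; -39.0000 29.2500] = [65.5000 -39.0000; -39.0000 31.2500]
BᵀPA = [-63.0000 86.0000; 42.7500 -58.1250]
K = S⁻¹·BᵀPA = [-0.5733 0.7999; 0.6525 -0.8618]
A−BK = [-0.4692 0.6148; 0.6408 -0.8377]
AᵀP(A−BK) = [1.2365 -1.6430; -1.6430 2.1839]
P' = Q + AᵀP(A−BK) = [12.4865 0.6070; 0.6070 4.4339]
tr(P') = 16.9204

-0.5733 0.7999 0.6525 -0.8618


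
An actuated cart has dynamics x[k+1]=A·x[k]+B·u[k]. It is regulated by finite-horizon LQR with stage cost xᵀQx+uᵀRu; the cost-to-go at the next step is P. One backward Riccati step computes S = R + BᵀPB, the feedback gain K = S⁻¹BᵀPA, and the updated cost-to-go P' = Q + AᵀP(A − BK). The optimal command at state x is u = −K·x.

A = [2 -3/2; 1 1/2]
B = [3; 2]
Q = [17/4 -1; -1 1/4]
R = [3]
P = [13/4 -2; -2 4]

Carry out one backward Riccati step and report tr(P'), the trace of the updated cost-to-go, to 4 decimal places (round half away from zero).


BᵀP = [5.7500 2.0000]
S = R + BᵀPB = [3] + [21.2500] = [24.2500]
BᵀPA = [13.5000 -7.6250]
K = S⁻¹·BᵀPA = [0.5567 -0.3144]
A−BK = [0.3299 -0.5567; -0.1134 1.1289]
AᵀP(A−BK) = [1.4845 -2.5052; -2.5052 8.9149]
P' = Q + AᵀP(A−BK) = [5.7345 -3.5052; -3.5052 9.1649]
tr(P') = 14.8995

14.8995


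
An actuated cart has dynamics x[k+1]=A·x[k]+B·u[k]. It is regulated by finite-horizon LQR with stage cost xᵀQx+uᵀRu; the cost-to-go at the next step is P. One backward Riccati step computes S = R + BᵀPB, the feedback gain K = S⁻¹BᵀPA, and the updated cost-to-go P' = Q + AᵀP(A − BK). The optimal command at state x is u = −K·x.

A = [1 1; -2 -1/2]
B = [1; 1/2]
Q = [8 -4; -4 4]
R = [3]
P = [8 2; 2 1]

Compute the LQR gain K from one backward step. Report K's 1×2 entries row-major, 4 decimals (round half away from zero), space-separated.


BᵀP = [9.0000 2.5000]
S = R + BᵀPB = [3] + [10.2500] = [13.2500]
BᵀPA = [4.0000 7.7500]
K = S⁻¹·BᵀPA = [0.3019 0.5849]
A−BK = [0.6981 0.4151; -2.1509 -0.7925]
AᵀP(A−BK) = [2.7925 1.6604; 1.6604 1.7170]
P' = Q + AᵀP(A−BK) = [10.7925 -2.3396; -2.3396 5.7170]
tr(P') = 16.5094

0.3019 0.5849


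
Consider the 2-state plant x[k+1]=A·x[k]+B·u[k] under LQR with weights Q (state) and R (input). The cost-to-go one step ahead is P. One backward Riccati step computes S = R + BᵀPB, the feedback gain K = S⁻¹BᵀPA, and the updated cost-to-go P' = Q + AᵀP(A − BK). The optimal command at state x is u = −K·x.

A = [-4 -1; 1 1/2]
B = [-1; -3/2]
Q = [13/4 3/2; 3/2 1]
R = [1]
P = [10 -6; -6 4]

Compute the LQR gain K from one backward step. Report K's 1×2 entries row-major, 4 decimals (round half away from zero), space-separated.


BᵀP = [-1.0000 0.0000]
S = R + BᵀPB = [1] + [1.0000] = [2.0000]
BᵀPA = [4.0000 1.0000]
K = S⁻¹·BᵀPA = [2.0000 0.5000]
A−BK = [-2.0000 -0.5000; 4.0000 1.2500]
AᵀP(A−BK) = [204.0000 58.0000; 58.0000 16.5000]
P' = Q + AᵀP(A−BK) = [207.2500 59.5000; 59.5000 17.5000]
tr(P') = 224.7500

2.0000 0.5000


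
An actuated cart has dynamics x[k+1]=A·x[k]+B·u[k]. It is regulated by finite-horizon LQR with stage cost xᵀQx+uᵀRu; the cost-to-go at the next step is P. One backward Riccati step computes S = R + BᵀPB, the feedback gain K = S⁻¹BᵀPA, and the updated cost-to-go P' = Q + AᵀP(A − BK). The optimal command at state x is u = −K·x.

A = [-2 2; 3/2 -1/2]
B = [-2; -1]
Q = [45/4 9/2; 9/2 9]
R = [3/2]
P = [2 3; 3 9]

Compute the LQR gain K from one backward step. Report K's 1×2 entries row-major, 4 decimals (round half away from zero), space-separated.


-0.2787 -0.2131

BᵀP = [-7.0000 -15.0000]
S = R + BᵀPB = [3/2] + [29.0000] = [30.5000]
BᵀPA = [-8.5000 -6.5000]
K = S⁻¹·BᵀPA = [-0.2787 -0.2131]
A−BK = [-2.5574 1.5738; 1.2213 -0.7131]
AᵀP(A−BK) = [7.8811 -4.5615; -4.5615 2.8648]
P' = Q + AᵀP(A−BK) = [19.1311 -0.0615; -0.0615 11.8648]
tr(P') = 30.9959


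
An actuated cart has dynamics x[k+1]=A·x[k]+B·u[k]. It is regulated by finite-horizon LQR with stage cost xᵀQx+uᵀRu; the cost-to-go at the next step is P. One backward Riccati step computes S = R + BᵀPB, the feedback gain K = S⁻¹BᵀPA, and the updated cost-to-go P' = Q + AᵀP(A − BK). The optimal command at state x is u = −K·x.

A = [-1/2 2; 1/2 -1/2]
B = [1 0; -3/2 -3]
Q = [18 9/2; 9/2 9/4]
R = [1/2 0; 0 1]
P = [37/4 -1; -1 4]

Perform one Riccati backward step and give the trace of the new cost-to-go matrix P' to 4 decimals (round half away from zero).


22.8277

BᵀP = [10.7500 -7.0000; 3.0000 -12.0000]
S = R + BᵀPB = [1/2 0; 0 1] + [21.2500 21.0000; 21.0000 36.0000] = [21.7500 21.0000; 21.0000 37.0000]
BᵀPA = [-8.8750 25.0000; -7.5000 12.0000]
K = S⁻¹·BᵀPA = [-0.4698 1.8502; 0.0639 -0.7258]
A−BK = [-0.0302 0.1498; -0.0129 0.0979]
AᵀP(A−BK) = [0.1228 -0.5230; -0.5230 2.4550]
P' = Q + AᵀP(A−BK) = [18.1228 3.9770; 3.9770 4.7050]
tr(P') = 22.8277


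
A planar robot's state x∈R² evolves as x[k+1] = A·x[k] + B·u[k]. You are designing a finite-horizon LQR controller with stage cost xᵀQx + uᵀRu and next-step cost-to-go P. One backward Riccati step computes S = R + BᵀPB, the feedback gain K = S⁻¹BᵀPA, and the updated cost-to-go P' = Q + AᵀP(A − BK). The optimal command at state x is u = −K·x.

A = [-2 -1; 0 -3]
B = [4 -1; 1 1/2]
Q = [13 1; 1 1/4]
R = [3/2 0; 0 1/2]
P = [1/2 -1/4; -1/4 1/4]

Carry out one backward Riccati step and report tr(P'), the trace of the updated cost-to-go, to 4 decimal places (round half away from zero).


BᵀP = [1.7500 -0.7500; -0.6250 0.3750]
S = R + BᵀPB = [3/2 0; 0 1/2] + [6.2500 -2.1250; -2.1250 0.8125] = [7.7500 -2.1250; -2.1250 1.3125]
BᵀPA = [-3.5000 0.5000; 1.2500 -0.5000]
K = S⁻¹·BᵀPA = [-0.3425 -0.0718; 0.3978 -0.4972]
A−BK = [-0.2320 -1.2099; 0.1436 -2.6796]
AᵀP(A−BK) = [0.3039 -0.1298; -0.1298 1.0373]
P' = Q + AᵀP(A−BK) = [13.3039 0.8702; 0.8702 1.2873]
tr(P') = 14.5912

14.5912


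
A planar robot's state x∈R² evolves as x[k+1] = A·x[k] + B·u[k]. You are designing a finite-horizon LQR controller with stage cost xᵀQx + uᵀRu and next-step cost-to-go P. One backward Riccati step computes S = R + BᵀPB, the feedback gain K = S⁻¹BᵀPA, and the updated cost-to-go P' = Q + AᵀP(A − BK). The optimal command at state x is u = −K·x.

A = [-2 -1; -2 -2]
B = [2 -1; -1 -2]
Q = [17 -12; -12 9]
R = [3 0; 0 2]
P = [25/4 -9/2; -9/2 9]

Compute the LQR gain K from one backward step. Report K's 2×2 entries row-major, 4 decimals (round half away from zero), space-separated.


BᵀP = [17.0000 -18.0000; 2.7500 -13.5000]
S = R + BᵀPB = [3 0; 0 2] + [52.0000 19.0000; 19.0000 24.2500] = [55.0000 19.0000; 19.0000 26.2500]
BᵀPA = [2.0000 19.0000; 21.5000 24.2500]
K = S⁻¹·BᵀPA = [-0.3288 0.0351; 1.0570 0.8984]
A−BK = [-0.2854 -0.1718; -0.2147 -0.1681]
AᵀP(A−BK) = [2.9314 2.1141; 2.1141 1.7968]
P' = Q + AᵀP(A−BK) = [19.9314 -9.8859; -9.8859 10.7968]
tr(P') = 30.7282

-0.3288 0.0351 1.0570 0.8984


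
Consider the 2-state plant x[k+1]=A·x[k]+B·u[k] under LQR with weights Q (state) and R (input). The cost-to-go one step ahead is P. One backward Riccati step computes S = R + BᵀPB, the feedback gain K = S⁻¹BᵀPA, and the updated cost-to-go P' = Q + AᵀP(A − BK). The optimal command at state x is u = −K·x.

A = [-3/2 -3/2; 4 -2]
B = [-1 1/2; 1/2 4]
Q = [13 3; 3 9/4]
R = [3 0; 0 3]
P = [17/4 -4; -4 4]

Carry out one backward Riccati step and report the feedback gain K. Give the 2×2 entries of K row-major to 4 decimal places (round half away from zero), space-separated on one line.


BᵀP = [-6.2500 6.0000; -13.8750 14.0000]
S = R + BᵀPB = [3 0; 0 3] + [9.2500 20.8750; 20.8750 49.0625] = [12.2500 20.8750; 20.8750 52.0625]
BᵀPA = [33.3750 -2.6250; 76.8125 -7.1875]
K = S⁻¹·BᵀPA = [0.6640 0.0662; 1.2092 -0.1646]
A−BK = [-1.4406 -1.3515; -1.1686 -1.3747]
AᵀP(A−BK) = [6.5235 -0.0037; -0.0037 0.5532]
P' = Q + AᵀP(A−BK) = [19.5235 2.9963; 2.9963 2.8032]
tr(P') = 22.3267

0.6640 0.0662 1.2092 -0.1646


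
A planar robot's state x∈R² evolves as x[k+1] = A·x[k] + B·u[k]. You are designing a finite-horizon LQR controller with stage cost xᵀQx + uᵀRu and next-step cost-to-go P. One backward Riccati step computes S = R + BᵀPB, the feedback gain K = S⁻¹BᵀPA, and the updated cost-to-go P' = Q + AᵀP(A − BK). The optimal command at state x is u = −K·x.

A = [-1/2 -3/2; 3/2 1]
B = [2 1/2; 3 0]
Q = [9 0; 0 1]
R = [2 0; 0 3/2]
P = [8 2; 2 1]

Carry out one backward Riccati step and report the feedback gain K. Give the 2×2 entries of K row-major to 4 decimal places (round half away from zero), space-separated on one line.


0.0330 -0.3172 -0.2467 -0.4317

BᵀP = [22.0000 7.0000; 4.0000 1.0000]
S = R + BᵀPB = [2 0; 0 3/2] + [65.0000 11.0000; 11.0000 2.0000] = [67.0000 11.0000; 11.0000 3.5000]
BᵀPA = [-0.5000 -26.0000; -0.5000 -5.0000]
K = S⁻¹·BᵀPA = [0.0330 -0.3172; -0.2467 -0.4317]
A−BK = [-0.4427 -0.6498; 1.4009 1.9515]
AᵀP(A−BK) = [1.1432 1.6256; 1.6256 2.5947]
P' = Q + AᵀP(A−BK) = [10.1432 1.6256; 1.6256 3.5947]
tr(P') = 13.7379


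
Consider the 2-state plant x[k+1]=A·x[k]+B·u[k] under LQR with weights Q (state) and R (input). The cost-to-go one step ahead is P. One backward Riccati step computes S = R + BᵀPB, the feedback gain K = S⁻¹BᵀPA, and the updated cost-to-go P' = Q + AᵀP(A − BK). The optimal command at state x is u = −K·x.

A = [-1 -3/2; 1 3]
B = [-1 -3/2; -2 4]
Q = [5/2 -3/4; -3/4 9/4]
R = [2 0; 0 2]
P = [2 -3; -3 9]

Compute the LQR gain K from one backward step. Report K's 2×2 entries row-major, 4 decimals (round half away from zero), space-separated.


0.1380 -0.0087 0.3464 0.7691

BᵀP = [4.0000 -15.0000; -15.0000 40.5000]
S = R + BᵀPB = [2 0; 0 2] + [26.0000 -66.0000; -66.0000 184.5000] = [28.0000 -66.0000; -66.0000 186.5000]
BᵀPA = [-19.0000 -51.0000; 55.5000 144.0000]
K = S⁻¹·BᵀPA = [0.1380 -0.0087; 0.3464 0.7691]
A−BK = [-0.3424 -0.3551; -0.1097 -0.0935]
AᵀP(A−BK) = [0.3955 0.6530; 0.6530 1.3147]
P' = Q + AᵀP(A−BK) = [2.8955 -0.0970; -0.0970 3.5647]
tr(P') = 6.4602


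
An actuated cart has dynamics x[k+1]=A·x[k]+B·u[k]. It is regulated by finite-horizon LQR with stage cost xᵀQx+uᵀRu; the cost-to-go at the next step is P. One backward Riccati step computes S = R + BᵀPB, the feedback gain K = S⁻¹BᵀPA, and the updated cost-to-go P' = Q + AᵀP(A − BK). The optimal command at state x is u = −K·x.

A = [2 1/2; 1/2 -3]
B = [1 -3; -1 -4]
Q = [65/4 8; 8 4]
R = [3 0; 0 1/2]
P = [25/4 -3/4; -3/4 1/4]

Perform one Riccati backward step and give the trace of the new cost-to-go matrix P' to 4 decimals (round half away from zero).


BᵀP = [7.0000 -1.0000; -15.7500 1.2500]
S = R + BᵀPB = [3 0; 0 1/2] + [8.0000 -17.0000; -17.0000 42.2500] = [11.0000 -17.0000; -17.0000 42.7500]
BᵀPA = [13.5000 6.5000; -30.8750 -11.6250]
K = S⁻¹·BᵀPA = [0.2883 0.4428; -0.6076 -0.0959]
A−BK = [-0.1110 -0.2303; -1.6421 -2.9407]
AᵀP(A−BK) = [0.9116 1.2505; 1.2505 2.0702]
P' = Q + AᵀP(A−BK) = [17.1616 9.2505; 9.2505 6.0702]
tr(P') = 23.2317

23.2317


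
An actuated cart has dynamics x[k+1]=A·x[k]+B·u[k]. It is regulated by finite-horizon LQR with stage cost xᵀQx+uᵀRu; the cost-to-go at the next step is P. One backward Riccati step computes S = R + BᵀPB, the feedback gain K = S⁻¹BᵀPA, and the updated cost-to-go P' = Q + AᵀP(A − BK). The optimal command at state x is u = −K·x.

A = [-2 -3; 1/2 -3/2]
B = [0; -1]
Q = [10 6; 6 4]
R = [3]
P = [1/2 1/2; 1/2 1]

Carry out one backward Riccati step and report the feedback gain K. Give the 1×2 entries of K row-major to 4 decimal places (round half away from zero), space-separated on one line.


0.1250 0.7500

BᵀP = [-0.5000 -1.0000]
S = R + BᵀPB = [3] + [1.0000] = [4.0000]
BᵀPA = [0.5000 3.0000]
K = S⁻¹·BᵀPA = [0.1250 0.7500]
A−BK = [-2.0000 -3.0000; 0.6250 -0.7500]
AᵀP(A−BK) = [1.1875 2.6250; 2.6250 9.0000]
P' = Q + AᵀP(A−BK) = [11.1875 8.6250; 8.6250 13.0000]
tr(P') = 24.1875


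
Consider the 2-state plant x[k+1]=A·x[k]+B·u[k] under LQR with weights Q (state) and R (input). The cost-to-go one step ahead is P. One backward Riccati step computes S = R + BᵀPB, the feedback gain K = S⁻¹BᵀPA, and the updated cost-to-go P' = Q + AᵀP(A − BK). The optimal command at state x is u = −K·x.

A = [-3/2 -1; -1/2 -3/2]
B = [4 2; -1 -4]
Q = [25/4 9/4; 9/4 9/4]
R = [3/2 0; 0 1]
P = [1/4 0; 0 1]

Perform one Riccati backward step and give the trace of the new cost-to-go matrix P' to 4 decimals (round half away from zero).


BᵀP = [1.0000 -1.0000; 0.5000 -4.0000]
S = R + BᵀPB = [3/2 0; 0 1] + [5.0000 6.0000; 6.0000 17.0000] = [6.5000 6.0000; 6.0000 18.0000]
BᵀPA = [-1.0000 0.5000; 1.2500 5.5000]
K = S⁻¹·BᵀPA = [-0.3148 -0.2963; 0.1744 0.4043]
A−BK = [-0.5895 -0.6235; -0.1173 -0.1790]
AᵀP(A−BK) = [0.2797 0.3233; 0.3233 0.4244]
P' = Q + AᵀP(A−BK) = [6.5297 2.5733; 2.5733 2.6744]
tr(P') = 9.2041

9.2041


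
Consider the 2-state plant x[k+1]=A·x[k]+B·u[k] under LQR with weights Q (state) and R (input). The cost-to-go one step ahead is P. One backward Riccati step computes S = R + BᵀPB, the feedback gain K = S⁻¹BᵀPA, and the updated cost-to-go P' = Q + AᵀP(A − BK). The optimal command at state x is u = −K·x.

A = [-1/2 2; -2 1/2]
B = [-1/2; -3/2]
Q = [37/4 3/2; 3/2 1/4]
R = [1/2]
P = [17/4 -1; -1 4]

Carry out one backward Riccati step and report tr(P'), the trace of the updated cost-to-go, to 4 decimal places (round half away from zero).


24.6759

BᵀP = [-0.6250 -5.5000]
S = R + BᵀPB = [1/2] + [8.5625] = [9.0625]
BᵀPA = [11.3125 -4.0000]
K = S⁻¹·BᵀPA = [1.2483 -0.4414]
A−BK = [0.1241 1.7793; -0.1276 -0.1621]
AᵀP(A−BK) = [0.9414 0.9931; 0.9931 14.2345]
P' = Q + AᵀP(A−BK) = [10.1914 2.4931; 2.4931 14.4845]
tr(P') = 24.6759


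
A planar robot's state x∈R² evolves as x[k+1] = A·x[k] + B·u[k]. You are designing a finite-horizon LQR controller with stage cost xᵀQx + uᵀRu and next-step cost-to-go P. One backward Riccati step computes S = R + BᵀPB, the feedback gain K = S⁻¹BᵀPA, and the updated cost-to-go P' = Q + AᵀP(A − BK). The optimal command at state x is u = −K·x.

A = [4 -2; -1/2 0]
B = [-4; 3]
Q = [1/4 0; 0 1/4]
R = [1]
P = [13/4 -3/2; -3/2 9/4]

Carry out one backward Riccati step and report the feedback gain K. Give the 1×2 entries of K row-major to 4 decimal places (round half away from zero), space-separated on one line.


-0.6991 0.3204

BᵀP = [-17.5000 12.7500]
S = R + BᵀPB = [1] + [108.2500] = [109.2500]
BᵀPA = [-76.3750 35.0000]
K = S⁻¹·BᵀPA = [-0.6991 0.3204]
A−BK = [1.2037 -0.7185; 1.5973 -0.9611]
AᵀP(A−BK) = [5.1699 -3.0320; -3.0320 1.7872]
P' = Q + AᵀP(A−BK) = [5.4199 -3.0320; -3.0320 2.0372]
tr(P') = 7.4571


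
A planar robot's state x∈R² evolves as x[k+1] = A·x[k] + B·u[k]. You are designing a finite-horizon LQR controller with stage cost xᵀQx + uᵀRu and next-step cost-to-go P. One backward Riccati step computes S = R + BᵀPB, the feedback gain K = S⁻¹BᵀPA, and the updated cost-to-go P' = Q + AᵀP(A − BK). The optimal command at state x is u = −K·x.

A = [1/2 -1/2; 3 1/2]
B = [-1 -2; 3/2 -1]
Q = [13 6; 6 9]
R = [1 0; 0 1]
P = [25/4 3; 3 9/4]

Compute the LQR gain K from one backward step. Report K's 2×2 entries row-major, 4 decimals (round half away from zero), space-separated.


BᵀP = [-1.7500 0.3750; -15.5000 -8.2500]
S = R + BᵀPB = [1 0; 0 1] + [2.3125 3.1250; 3.1250 39.2500] = [3.3125 3.1250; 3.1250 40.2500]
BᵀPA = [0.2500 1.0625; -32.5000 3.6250]
K = S⁻¹·BᵀPA = [0.9034 0.2544; -0.8776 0.0703]
A−BK = [-0.3518 -0.1050; 0.7673 0.1887]
AᵀP(A−BK) = [2.0649 0.2839; 0.2839 0.0998]
P' = Q + AᵀP(A−BK) = [15.0649 6.2839; 6.2839 9.0998]
tr(P') = 24.1647

0.9034 0.2544 -0.8776 0.0703


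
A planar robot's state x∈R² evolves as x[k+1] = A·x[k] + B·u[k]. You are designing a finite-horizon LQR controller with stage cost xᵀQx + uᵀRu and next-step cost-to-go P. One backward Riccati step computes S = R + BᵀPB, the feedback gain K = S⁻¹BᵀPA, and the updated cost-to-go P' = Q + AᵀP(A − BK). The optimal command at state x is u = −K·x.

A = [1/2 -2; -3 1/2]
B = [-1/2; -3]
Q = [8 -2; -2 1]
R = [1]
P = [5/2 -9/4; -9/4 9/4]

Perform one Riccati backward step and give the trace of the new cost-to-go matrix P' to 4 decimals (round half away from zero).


13.6098

BᵀP = [5.5000 -5.6250]
S = R + BᵀPB = [1] + [14.1250] = [15.1250]
BᵀPA = [19.6250 -13.8125]
K = S⁻¹·BᵀPA = [1.2975 -0.9132]
A−BK = [1.1488 -2.4566; 0.8926 -2.2397]
AᵀP(A−BK) = [2.1612 -2.0155; -2.0155 2.4486]
P' = Q + AᵀP(A−BK) = [10.1612 -4.0155; -4.0155 3.4486]
tr(P') = 13.6098


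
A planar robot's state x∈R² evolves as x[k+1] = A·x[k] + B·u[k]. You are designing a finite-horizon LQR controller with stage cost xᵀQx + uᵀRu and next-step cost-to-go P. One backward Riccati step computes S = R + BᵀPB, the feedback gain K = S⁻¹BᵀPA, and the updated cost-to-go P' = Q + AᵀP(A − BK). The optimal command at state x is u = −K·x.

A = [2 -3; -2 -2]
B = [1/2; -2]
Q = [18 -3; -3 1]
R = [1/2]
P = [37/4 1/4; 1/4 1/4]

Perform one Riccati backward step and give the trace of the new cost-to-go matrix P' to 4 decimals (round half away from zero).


77.0000

BᵀP = [4.1250 -0.3750]
S = R + BᵀPB = [1/2] + [2.8125] = [3.3125]
BᵀPA = [9.0000 -11.6250]
K = S⁻¹·BᵀPA = [2.7170 -3.5094]
A−BK = [0.6415 -1.2453; 3.4340 -9.0189]
AᵀP(A−BK) = [11.5472 -22.4151; -22.4151 46.4528]
P' = Q + AᵀP(A−BK) = [29.5472 -25.4151; -25.4151 47.4528]
tr(P') = 77.0000


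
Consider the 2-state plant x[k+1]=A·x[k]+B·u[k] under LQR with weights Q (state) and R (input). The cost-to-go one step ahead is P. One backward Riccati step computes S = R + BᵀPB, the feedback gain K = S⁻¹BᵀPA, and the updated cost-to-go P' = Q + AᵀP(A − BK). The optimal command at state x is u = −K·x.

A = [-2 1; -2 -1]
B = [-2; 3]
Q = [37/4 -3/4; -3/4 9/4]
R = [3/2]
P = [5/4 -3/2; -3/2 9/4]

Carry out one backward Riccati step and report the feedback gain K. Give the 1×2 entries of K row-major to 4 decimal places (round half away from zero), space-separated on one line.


BᵀP = [-7.0000 9.7500]
S = R + BᵀPB = [3/2] + [43.2500] = [44.7500]
BᵀPA = [-5.5000 -16.7500]
K = S⁻¹·BᵀPA = [-0.1229 -0.3743]
A−BK = [-2.2458 0.2514; -1.6313 0.1229]
AᵀP(A−BK) = [1.3240 -0.0587; -0.0587 0.2304]
P' = Q + AᵀP(A−BK) = [10.5740 -0.8087; -0.8087 2.4804]
tr(P') = 13.0545

-0.1229 -0.3743


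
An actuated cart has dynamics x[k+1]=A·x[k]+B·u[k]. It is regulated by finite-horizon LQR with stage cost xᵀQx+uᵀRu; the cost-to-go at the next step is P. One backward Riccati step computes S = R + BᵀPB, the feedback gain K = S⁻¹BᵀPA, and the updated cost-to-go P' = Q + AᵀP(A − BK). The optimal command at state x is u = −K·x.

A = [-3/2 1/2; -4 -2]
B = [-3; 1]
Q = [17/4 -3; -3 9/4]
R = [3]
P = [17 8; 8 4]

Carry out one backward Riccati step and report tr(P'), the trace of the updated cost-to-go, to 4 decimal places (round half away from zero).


19.5134

BᵀP = [-43.0000 -20.0000]
S = R + BᵀPB = [3] + [109.0000] = [112.0000]
BᵀPA = [144.5000 18.5000]
K = S⁻¹·BᵀPA = [1.2902 0.1652]
A−BK = [2.3705 0.9955; -5.2902 -2.1652]
AᵀP(A−BK) = [11.8192 3.3817; 3.3817 1.1942]
P' = Q + AᵀP(A−BK) = [16.0692 0.3817; 0.3817 3.4442]
tr(P') = 19.5134


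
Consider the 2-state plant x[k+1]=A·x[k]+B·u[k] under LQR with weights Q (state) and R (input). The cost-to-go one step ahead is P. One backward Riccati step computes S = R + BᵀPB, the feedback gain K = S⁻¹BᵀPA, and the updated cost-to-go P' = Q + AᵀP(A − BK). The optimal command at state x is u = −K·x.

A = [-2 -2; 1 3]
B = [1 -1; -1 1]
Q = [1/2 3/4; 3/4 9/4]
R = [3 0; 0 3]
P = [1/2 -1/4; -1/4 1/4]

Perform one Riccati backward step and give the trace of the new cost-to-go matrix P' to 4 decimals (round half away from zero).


8.5227

BᵀP = [0.7500 -0.5000; -0.7500 0.5000]
S = R + BᵀPB = [3 0; 0 3] + [1.2500 -1.2500; -1.2500 1.2500] = [4.2500 -1.2500; -1.2500 4.2500]
BᵀPA = [-2.0000 -3.0000; 2.0000 3.0000]
K = S⁻¹·BᵀPA = [-0.3636 -0.5455; 0.3636 0.5455]
A−BK = [-1.2727 -0.9091; 0.2727 1.9091]
AᵀP(A−BK) = [1.7955 2.5682; 2.5682 3.9773]
P' = Q + AᵀP(A−BK) = [2.2955 3.3182; 3.3182 6.2273]
tr(P') = 8.5227


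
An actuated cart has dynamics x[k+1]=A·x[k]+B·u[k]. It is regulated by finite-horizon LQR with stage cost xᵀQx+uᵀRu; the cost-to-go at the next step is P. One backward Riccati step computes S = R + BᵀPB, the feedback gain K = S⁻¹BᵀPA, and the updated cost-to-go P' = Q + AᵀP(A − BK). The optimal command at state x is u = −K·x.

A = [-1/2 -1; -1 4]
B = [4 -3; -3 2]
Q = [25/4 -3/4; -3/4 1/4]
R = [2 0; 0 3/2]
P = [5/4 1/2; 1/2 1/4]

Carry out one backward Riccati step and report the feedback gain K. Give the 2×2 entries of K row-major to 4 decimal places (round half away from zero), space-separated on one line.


BᵀP = [3.5000 1.2500; -2.7500 -1.0000]
S = R + BᵀPB = [2 0; 0 3/2] + [10.2500 -8.0000; -8.0000 6.2500] = [12.2500 -8.0000; -8.0000 7.7500]
BᵀPA = [-3.0000 1.5000; 2.3750 -1.2500]
K = S⁻¹·BᵀPA = [-0.1374 0.0525; 0.1646 -0.1071]
A−BK = [0.5434 -1.5313; -1.7414 4.3717]
AᵀP(A−BK) = [0.2593 -0.4631; -0.4631 1.0374]
P' = Q + AᵀP(A−BK) = [6.5093 -1.2131; -1.2131 1.2874]
tr(P') = 7.7967

-0.1374 0.0525 0.1646 -0.1071
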